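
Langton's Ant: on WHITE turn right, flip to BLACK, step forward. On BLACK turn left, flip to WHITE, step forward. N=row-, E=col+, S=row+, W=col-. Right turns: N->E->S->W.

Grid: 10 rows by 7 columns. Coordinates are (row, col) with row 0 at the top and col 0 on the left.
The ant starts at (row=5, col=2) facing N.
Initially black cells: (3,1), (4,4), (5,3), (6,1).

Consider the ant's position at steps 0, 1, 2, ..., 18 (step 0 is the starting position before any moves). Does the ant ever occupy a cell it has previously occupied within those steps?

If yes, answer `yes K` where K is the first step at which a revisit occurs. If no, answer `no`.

Step 1: on WHITE (5,2): turn R to E, flip to black, move to (5,3). |black|=5 — new cell
Step 2: on BLACK (5,3): turn L to N, flip to white, move to (4,3). |black|=4 — new cell
Step 3: on WHITE (4,3): turn R to E, flip to black, move to (4,4). |black|=5 — new cell
Step 4: on BLACK (4,4): turn L to N, flip to white, move to (3,4). |black|=4 — new cell
Step 5: on WHITE (3,4): turn R to E, flip to black, move to (3,5). |black|=5 — new cell
Step 6: on WHITE (3,5): turn R to S, flip to black, move to (4,5). |black|=6 — new cell
Step 7: on WHITE (4,5): turn R to W, flip to black, move to (4,4). |black|=7 — REVISIT

Answer: yes 7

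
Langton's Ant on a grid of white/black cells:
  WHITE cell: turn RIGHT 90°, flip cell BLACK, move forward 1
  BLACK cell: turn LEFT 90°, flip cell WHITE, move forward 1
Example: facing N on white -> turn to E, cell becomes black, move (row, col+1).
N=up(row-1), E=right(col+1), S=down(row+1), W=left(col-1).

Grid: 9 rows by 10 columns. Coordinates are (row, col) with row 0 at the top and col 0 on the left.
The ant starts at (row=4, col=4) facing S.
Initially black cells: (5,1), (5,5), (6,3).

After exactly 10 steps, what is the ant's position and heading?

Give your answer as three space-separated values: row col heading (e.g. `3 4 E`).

Answer: 5 5 N

Derivation:
Step 1: on WHITE (4,4): turn R to W, flip to black, move to (4,3). |black|=4
Step 2: on WHITE (4,3): turn R to N, flip to black, move to (3,3). |black|=5
Step 3: on WHITE (3,3): turn R to E, flip to black, move to (3,4). |black|=6
Step 4: on WHITE (3,4): turn R to S, flip to black, move to (4,4). |black|=7
Step 5: on BLACK (4,4): turn L to E, flip to white, move to (4,5). |black|=6
Step 6: on WHITE (4,5): turn R to S, flip to black, move to (5,5). |black|=7
Step 7: on BLACK (5,5): turn L to E, flip to white, move to (5,6). |black|=6
Step 8: on WHITE (5,6): turn R to S, flip to black, move to (6,6). |black|=7
Step 9: on WHITE (6,6): turn R to W, flip to black, move to (6,5). |black|=8
Step 10: on WHITE (6,5): turn R to N, flip to black, move to (5,5). |black|=9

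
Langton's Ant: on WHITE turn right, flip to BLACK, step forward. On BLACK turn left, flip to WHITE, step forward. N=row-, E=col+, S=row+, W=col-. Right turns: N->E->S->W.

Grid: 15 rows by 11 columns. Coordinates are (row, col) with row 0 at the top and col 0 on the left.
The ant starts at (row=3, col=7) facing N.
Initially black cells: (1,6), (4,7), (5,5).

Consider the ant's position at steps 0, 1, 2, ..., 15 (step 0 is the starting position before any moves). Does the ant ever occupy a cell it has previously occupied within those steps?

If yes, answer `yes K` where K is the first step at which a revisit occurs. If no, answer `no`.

Answer: yes 7

Derivation:
Step 1: on WHITE (3,7): turn R to E, flip to black, move to (3,8). |black|=4 — new cell
Step 2: on WHITE (3,8): turn R to S, flip to black, move to (4,8). |black|=5 — new cell
Step 3: on WHITE (4,8): turn R to W, flip to black, move to (4,7). |black|=6 — new cell
Step 4: on BLACK (4,7): turn L to S, flip to white, move to (5,7). |black|=5 — new cell
Step 5: on WHITE (5,7): turn R to W, flip to black, move to (5,6). |black|=6 — new cell
Step 6: on WHITE (5,6): turn R to N, flip to black, move to (4,6). |black|=7 — new cell
Step 7: on WHITE (4,6): turn R to E, flip to black, move to (4,7). |black|=8 — REVISIT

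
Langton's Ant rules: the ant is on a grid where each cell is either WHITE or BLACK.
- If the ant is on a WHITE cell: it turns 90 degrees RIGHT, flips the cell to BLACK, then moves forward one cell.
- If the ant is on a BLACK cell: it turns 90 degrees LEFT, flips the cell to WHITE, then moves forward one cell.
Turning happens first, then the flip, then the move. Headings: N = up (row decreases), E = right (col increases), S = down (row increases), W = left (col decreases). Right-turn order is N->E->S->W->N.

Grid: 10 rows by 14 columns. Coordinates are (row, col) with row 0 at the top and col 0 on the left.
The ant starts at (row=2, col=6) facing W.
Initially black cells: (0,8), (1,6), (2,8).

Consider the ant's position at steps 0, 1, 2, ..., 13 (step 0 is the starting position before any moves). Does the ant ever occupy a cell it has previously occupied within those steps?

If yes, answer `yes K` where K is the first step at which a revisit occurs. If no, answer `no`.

Answer: yes 5

Derivation:
Step 1: on WHITE (2,6): turn R to N, flip to black, move to (1,6). |black|=4 — new cell
Step 2: on BLACK (1,6): turn L to W, flip to white, move to (1,5). |black|=3 — new cell
Step 3: on WHITE (1,5): turn R to N, flip to black, move to (0,5). |black|=4 — new cell
Step 4: on WHITE (0,5): turn R to E, flip to black, move to (0,6). |black|=5 — new cell
Step 5: on WHITE (0,6): turn R to S, flip to black, move to (1,6). |black|=6 — REVISIT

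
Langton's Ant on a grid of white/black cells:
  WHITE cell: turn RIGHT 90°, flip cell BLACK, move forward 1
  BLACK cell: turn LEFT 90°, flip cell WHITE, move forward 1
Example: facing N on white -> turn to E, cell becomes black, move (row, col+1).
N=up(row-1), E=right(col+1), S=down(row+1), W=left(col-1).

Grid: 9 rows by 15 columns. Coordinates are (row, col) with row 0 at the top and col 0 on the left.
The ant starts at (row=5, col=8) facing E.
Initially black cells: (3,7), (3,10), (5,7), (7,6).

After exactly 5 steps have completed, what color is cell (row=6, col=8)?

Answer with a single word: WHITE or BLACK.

Step 1: on WHITE (5,8): turn R to S, flip to black, move to (6,8). |black|=5
Step 2: on WHITE (6,8): turn R to W, flip to black, move to (6,7). |black|=6
Step 3: on WHITE (6,7): turn R to N, flip to black, move to (5,7). |black|=7
Step 4: on BLACK (5,7): turn L to W, flip to white, move to (5,6). |black|=6
Step 5: on WHITE (5,6): turn R to N, flip to black, move to (4,6). |black|=7

Answer: BLACK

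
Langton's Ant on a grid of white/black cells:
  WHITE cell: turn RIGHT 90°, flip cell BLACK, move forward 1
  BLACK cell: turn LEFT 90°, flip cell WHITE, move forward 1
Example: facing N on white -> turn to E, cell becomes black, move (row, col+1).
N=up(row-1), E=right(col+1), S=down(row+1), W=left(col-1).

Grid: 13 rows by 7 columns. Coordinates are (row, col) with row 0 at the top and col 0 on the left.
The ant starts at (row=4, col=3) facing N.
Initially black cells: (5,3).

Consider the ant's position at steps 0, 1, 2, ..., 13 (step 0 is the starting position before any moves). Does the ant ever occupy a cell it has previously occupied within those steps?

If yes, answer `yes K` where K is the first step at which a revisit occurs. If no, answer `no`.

Answer: yes 7

Derivation:
Step 1: on WHITE (4,3): turn R to E, flip to black, move to (4,4). |black|=2 — new cell
Step 2: on WHITE (4,4): turn R to S, flip to black, move to (5,4). |black|=3 — new cell
Step 3: on WHITE (5,4): turn R to W, flip to black, move to (5,3). |black|=4 — new cell
Step 4: on BLACK (5,3): turn L to S, flip to white, move to (6,3). |black|=3 — new cell
Step 5: on WHITE (6,3): turn R to W, flip to black, move to (6,2). |black|=4 — new cell
Step 6: on WHITE (6,2): turn R to N, flip to black, move to (5,2). |black|=5 — new cell
Step 7: on WHITE (5,2): turn R to E, flip to black, move to (5,3). |black|=6 — REVISIT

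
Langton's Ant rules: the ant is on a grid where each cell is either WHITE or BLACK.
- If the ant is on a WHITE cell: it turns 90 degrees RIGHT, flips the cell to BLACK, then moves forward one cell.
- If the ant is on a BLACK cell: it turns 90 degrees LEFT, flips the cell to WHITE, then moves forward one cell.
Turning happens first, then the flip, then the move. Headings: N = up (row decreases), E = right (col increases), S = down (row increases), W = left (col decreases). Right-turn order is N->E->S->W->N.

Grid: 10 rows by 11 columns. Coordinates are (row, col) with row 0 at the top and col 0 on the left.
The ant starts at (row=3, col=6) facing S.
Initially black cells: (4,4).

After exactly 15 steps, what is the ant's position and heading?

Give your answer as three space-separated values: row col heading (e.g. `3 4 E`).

Step 1: on WHITE (3,6): turn R to W, flip to black, move to (3,5). |black|=2
Step 2: on WHITE (3,5): turn R to N, flip to black, move to (2,5). |black|=3
Step 3: on WHITE (2,5): turn R to E, flip to black, move to (2,6). |black|=4
Step 4: on WHITE (2,6): turn R to S, flip to black, move to (3,6). |black|=5
Step 5: on BLACK (3,6): turn L to E, flip to white, move to (3,7). |black|=4
Step 6: on WHITE (3,7): turn R to S, flip to black, move to (4,7). |black|=5
Step 7: on WHITE (4,7): turn R to W, flip to black, move to (4,6). |black|=6
Step 8: on WHITE (4,6): turn R to N, flip to black, move to (3,6). |black|=7
Step 9: on WHITE (3,6): turn R to E, flip to black, move to (3,7). |black|=8
Step 10: on BLACK (3,7): turn L to N, flip to white, move to (2,7). |black|=7
Step 11: on WHITE (2,7): turn R to E, flip to black, move to (2,8). |black|=8
Step 12: on WHITE (2,8): turn R to S, flip to black, move to (3,8). |black|=9
Step 13: on WHITE (3,8): turn R to W, flip to black, move to (3,7). |black|=10
Step 14: on WHITE (3,7): turn R to N, flip to black, move to (2,7). |black|=11
Step 15: on BLACK (2,7): turn L to W, flip to white, move to (2,6). |black|=10

Answer: 2 6 W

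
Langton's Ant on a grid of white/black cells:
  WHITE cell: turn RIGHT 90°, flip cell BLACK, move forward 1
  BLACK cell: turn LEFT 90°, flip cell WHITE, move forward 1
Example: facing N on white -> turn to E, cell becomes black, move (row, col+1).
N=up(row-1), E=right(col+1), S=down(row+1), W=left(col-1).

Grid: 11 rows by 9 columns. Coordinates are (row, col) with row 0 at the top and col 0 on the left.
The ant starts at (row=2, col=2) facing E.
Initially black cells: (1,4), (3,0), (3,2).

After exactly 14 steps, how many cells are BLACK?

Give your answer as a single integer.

Answer: 7

Derivation:
Step 1: on WHITE (2,2): turn R to S, flip to black, move to (3,2). |black|=4
Step 2: on BLACK (3,2): turn L to E, flip to white, move to (3,3). |black|=3
Step 3: on WHITE (3,3): turn R to S, flip to black, move to (4,3). |black|=4
Step 4: on WHITE (4,3): turn R to W, flip to black, move to (4,2). |black|=5
Step 5: on WHITE (4,2): turn R to N, flip to black, move to (3,2). |black|=6
Step 6: on WHITE (3,2): turn R to E, flip to black, move to (3,3). |black|=7
Step 7: on BLACK (3,3): turn L to N, flip to white, move to (2,3). |black|=6
Step 8: on WHITE (2,3): turn R to E, flip to black, move to (2,4). |black|=7
Step 9: on WHITE (2,4): turn R to S, flip to black, move to (3,4). |black|=8
Step 10: on WHITE (3,4): turn R to W, flip to black, move to (3,3). |black|=9
Step 11: on WHITE (3,3): turn R to N, flip to black, move to (2,3). |black|=10
Step 12: on BLACK (2,3): turn L to W, flip to white, move to (2,2). |black|=9
Step 13: on BLACK (2,2): turn L to S, flip to white, move to (3,2). |black|=8
Step 14: on BLACK (3,2): turn L to E, flip to white, move to (3,3). |black|=7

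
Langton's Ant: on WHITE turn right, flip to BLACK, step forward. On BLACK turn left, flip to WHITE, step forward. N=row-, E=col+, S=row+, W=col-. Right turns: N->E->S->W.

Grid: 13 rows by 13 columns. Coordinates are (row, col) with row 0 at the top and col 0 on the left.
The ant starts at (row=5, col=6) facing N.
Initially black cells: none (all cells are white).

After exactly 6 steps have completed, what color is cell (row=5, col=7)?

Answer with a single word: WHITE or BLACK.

Answer: BLACK

Derivation:
Step 1: on WHITE (5,6): turn R to E, flip to black, move to (5,7). |black|=1
Step 2: on WHITE (5,7): turn R to S, flip to black, move to (6,7). |black|=2
Step 3: on WHITE (6,7): turn R to W, flip to black, move to (6,6). |black|=3
Step 4: on WHITE (6,6): turn R to N, flip to black, move to (5,6). |black|=4
Step 5: on BLACK (5,6): turn L to W, flip to white, move to (5,5). |black|=3
Step 6: on WHITE (5,5): turn R to N, flip to black, move to (4,5). |black|=4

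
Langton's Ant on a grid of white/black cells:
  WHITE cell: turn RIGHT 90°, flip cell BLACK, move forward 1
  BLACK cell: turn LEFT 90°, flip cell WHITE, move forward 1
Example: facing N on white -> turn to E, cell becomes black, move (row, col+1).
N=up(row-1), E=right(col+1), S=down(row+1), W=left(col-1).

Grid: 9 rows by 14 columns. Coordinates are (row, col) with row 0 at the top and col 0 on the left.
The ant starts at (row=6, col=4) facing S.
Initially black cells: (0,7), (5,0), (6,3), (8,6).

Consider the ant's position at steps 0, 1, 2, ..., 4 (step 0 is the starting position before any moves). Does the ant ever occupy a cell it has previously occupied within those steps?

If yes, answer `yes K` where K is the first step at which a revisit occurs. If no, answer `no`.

Step 1: on WHITE (6,4): turn R to W, flip to black, move to (6,3). |black|=5 — new cell
Step 2: on BLACK (6,3): turn L to S, flip to white, move to (7,3). |black|=4 — new cell
Step 3: on WHITE (7,3): turn R to W, flip to black, move to (7,2). |black|=5 — new cell
Step 4: on WHITE (7,2): turn R to N, flip to black, move to (6,2). |black|=6 — new cell
No revisit within 4 steps.

Answer: no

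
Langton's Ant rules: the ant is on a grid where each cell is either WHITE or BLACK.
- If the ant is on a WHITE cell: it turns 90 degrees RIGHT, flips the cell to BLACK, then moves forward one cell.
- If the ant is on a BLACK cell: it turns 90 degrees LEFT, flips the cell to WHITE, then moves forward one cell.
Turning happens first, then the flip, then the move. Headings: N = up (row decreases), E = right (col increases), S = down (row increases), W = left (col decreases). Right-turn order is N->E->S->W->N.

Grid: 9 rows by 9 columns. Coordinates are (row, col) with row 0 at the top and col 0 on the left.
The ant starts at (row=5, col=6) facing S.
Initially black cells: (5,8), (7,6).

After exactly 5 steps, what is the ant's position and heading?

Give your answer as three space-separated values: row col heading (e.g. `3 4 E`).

Step 1: on WHITE (5,6): turn R to W, flip to black, move to (5,5). |black|=3
Step 2: on WHITE (5,5): turn R to N, flip to black, move to (4,5). |black|=4
Step 3: on WHITE (4,5): turn R to E, flip to black, move to (4,6). |black|=5
Step 4: on WHITE (4,6): turn R to S, flip to black, move to (5,6). |black|=6
Step 5: on BLACK (5,6): turn L to E, flip to white, move to (5,7). |black|=5

Answer: 5 7 E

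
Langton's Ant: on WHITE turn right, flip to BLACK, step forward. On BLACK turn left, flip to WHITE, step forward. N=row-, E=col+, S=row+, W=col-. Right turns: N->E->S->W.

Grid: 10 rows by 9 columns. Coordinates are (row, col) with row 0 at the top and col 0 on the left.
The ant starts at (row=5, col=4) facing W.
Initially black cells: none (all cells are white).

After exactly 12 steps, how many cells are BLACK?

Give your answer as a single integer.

Answer: 8

Derivation:
Step 1: on WHITE (5,4): turn R to N, flip to black, move to (4,4). |black|=1
Step 2: on WHITE (4,4): turn R to E, flip to black, move to (4,5). |black|=2
Step 3: on WHITE (4,5): turn R to S, flip to black, move to (5,5). |black|=3
Step 4: on WHITE (5,5): turn R to W, flip to black, move to (5,4). |black|=4
Step 5: on BLACK (5,4): turn L to S, flip to white, move to (6,4). |black|=3
Step 6: on WHITE (6,4): turn R to W, flip to black, move to (6,3). |black|=4
Step 7: on WHITE (6,3): turn R to N, flip to black, move to (5,3). |black|=5
Step 8: on WHITE (5,3): turn R to E, flip to black, move to (5,4). |black|=6
Step 9: on WHITE (5,4): turn R to S, flip to black, move to (6,4). |black|=7
Step 10: on BLACK (6,4): turn L to E, flip to white, move to (6,5). |black|=6
Step 11: on WHITE (6,5): turn R to S, flip to black, move to (7,5). |black|=7
Step 12: on WHITE (7,5): turn R to W, flip to black, move to (7,4). |black|=8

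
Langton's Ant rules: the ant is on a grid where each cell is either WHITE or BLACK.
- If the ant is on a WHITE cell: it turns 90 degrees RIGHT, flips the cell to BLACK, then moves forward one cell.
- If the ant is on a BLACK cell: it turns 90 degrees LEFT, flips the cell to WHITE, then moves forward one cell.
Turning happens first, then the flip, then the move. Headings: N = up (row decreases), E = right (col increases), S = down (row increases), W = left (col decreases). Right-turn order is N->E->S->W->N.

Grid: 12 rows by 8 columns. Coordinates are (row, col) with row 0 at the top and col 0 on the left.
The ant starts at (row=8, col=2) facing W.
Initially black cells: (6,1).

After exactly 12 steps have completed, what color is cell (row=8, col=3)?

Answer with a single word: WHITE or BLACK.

Step 1: on WHITE (8,2): turn R to N, flip to black, move to (7,2). |black|=2
Step 2: on WHITE (7,2): turn R to E, flip to black, move to (7,3). |black|=3
Step 3: on WHITE (7,3): turn R to S, flip to black, move to (8,3). |black|=4
Step 4: on WHITE (8,3): turn R to W, flip to black, move to (8,2). |black|=5
Step 5: on BLACK (8,2): turn L to S, flip to white, move to (9,2). |black|=4
Step 6: on WHITE (9,2): turn R to W, flip to black, move to (9,1). |black|=5
Step 7: on WHITE (9,1): turn R to N, flip to black, move to (8,1). |black|=6
Step 8: on WHITE (8,1): turn R to E, flip to black, move to (8,2). |black|=7
Step 9: on WHITE (8,2): turn R to S, flip to black, move to (9,2). |black|=8
Step 10: on BLACK (9,2): turn L to E, flip to white, move to (9,3). |black|=7
Step 11: on WHITE (9,3): turn R to S, flip to black, move to (10,3). |black|=8
Step 12: on WHITE (10,3): turn R to W, flip to black, move to (10,2). |black|=9

Answer: BLACK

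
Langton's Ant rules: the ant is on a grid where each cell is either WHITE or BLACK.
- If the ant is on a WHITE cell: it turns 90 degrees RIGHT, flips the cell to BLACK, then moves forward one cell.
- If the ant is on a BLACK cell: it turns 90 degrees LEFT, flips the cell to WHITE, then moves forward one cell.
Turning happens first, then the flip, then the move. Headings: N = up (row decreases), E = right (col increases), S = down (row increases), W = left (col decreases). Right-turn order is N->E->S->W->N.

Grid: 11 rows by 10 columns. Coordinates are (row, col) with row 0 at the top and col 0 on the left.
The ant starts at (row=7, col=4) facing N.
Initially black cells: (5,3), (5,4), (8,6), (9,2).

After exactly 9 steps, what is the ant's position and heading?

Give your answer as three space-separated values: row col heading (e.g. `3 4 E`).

Step 1: on WHITE (7,4): turn R to E, flip to black, move to (7,5). |black|=5
Step 2: on WHITE (7,5): turn R to S, flip to black, move to (8,5). |black|=6
Step 3: on WHITE (8,5): turn R to W, flip to black, move to (8,4). |black|=7
Step 4: on WHITE (8,4): turn R to N, flip to black, move to (7,4). |black|=8
Step 5: on BLACK (7,4): turn L to W, flip to white, move to (7,3). |black|=7
Step 6: on WHITE (7,3): turn R to N, flip to black, move to (6,3). |black|=8
Step 7: on WHITE (6,3): turn R to E, flip to black, move to (6,4). |black|=9
Step 8: on WHITE (6,4): turn R to S, flip to black, move to (7,4). |black|=10
Step 9: on WHITE (7,4): turn R to W, flip to black, move to (7,3). |black|=11

Answer: 7 3 W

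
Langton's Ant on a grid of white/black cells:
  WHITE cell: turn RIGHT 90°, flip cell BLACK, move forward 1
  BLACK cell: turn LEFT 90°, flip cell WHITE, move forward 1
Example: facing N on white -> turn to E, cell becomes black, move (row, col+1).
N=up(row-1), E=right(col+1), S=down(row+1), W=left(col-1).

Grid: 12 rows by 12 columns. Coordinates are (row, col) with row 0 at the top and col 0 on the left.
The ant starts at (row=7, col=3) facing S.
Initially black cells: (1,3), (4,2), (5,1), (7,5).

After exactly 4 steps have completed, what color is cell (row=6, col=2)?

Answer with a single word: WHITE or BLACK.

Step 1: on WHITE (7,3): turn R to W, flip to black, move to (7,2). |black|=5
Step 2: on WHITE (7,2): turn R to N, flip to black, move to (6,2). |black|=6
Step 3: on WHITE (6,2): turn R to E, flip to black, move to (6,3). |black|=7
Step 4: on WHITE (6,3): turn R to S, flip to black, move to (7,3). |black|=8

Answer: BLACK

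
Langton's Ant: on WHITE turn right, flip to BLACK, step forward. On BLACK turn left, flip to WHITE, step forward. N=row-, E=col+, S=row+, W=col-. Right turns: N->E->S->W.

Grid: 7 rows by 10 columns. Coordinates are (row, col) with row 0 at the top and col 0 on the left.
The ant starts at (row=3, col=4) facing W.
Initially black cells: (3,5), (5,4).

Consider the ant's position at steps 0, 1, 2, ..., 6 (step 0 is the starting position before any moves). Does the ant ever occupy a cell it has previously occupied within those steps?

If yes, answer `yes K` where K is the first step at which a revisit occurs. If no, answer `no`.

Answer: no

Derivation:
Step 1: on WHITE (3,4): turn R to N, flip to black, move to (2,4). |black|=3 — new cell
Step 2: on WHITE (2,4): turn R to E, flip to black, move to (2,5). |black|=4 — new cell
Step 3: on WHITE (2,5): turn R to S, flip to black, move to (3,5). |black|=5 — new cell
Step 4: on BLACK (3,5): turn L to E, flip to white, move to (3,6). |black|=4 — new cell
Step 5: on WHITE (3,6): turn R to S, flip to black, move to (4,6). |black|=5 — new cell
Step 6: on WHITE (4,6): turn R to W, flip to black, move to (4,5). |black|=6 — new cell
No revisit within 6 steps.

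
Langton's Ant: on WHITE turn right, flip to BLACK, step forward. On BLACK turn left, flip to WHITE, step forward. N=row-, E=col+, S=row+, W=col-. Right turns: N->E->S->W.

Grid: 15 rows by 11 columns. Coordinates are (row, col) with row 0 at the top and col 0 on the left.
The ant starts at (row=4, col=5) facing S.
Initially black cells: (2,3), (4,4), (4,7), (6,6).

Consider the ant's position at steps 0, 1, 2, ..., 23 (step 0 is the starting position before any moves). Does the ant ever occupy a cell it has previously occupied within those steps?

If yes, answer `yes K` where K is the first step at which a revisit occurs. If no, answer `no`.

Answer: yes 5

Derivation:
Step 1: on WHITE (4,5): turn R to W, flip to black, move to (4,4). |black|=5 — new cell
Step 2: on BLACK (4,4): turn L to S, flip to white, move to (5,4). |black|=4 — new cell
Step 3: on WHITE (5,4): turn R to W, flip to black, move to (5,3). |black|=5 — new cell
Step 4: on WHITE (5,3): turn R to N, flip to black, move to (4,3). |black|=6 — new cell
Step 5: on WHITE (4,3): turn R to E, flip to black, move to (4,4). |black|=7 — REVISIT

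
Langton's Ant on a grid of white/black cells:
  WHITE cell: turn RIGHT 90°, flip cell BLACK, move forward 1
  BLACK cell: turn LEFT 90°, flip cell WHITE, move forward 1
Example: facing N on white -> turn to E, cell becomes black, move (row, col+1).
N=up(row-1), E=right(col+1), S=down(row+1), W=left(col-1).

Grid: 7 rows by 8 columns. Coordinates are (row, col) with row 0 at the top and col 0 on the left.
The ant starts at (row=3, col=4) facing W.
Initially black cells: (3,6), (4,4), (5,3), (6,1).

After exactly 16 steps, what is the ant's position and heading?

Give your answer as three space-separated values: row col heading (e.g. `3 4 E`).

Answer: 1 4 E

Derivation:
Step 1: on WHITE (3,4): turn R to N, flip to black, move to (2,4). |black|=5
Step 2: on WHITE (2,4): turn R to E, flip to black, move to (2,5). |black|=6
Step 3: on WHITE (2,5): turn R to S, flip to black, move to (3,5). |black|=7
Step 4: on WHITE (3,5): turn R to W, flip to black, move to (3,4). |black|=8
Step 5: on BLACK (3,4): turn L to S, flip to white, move to (4,4). |black|=7
Step 6: on BLACK (4,4): turn L to E, flip to white, move to (4,5). |black|=6
Step 7: on WHITE (4,5): turn R to S, flip to black, move to (5,5). |black|=7
Step 8: on WHITE (5,5): turn R to W, flip to black, move to (5,4). |black|=8
Step 9: on WHITE (5,4): turn R to N, flip to black, move to (4,4). |black|=9
Step 10: on WHITE (4,4): turn R to E, flip to black, move to (4,5). |black|=10
Step 11: on BLACK (4,5): turn L to N, flip to white, move to (3,5). |black|=9
Step 12: on BLACK (3,5): turn L to W, flip to white, move to (3,4). |black|=8
Step 13: on WHITE (3,4): turn R to N, flip to black, move to (2,4). |black|=9
Step 14: on BLACK (2,4): turn L to W, flip to white, move to (2,3). |black|=8
Step 15: on WHITE (2,3): turn R to N, flip to black, move to (1,3). |black|=9
Step 16: on WHITE (1,3): turn R to E, flip to black, move to (1,4). |black|=10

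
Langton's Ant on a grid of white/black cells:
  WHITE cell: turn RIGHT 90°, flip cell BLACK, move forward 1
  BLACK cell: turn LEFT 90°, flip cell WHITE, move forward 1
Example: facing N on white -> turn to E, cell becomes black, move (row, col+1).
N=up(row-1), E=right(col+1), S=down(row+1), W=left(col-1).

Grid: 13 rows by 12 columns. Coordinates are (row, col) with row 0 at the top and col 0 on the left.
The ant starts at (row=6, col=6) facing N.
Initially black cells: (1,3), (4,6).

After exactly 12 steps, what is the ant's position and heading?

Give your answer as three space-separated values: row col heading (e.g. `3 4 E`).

Step 1: on WHITE (6,6): turn R to E, flip to black, move to (6,7). |black|=3
Step 2: on WHITE (6,7): turn R to S, flip to black, move to (7,7). |black|=4
Step 3: on WHITE (7,7): turn R to W, flip to black, move to (7,6). |black|=5
Step 4: on WHITE (7,6): turn R to N, flip to black, move to (6,6). |black|=6
Step 5: on BLACK (6,6): turn L to W, flip to white, move to (6,5). |black|=5
Step 6: on WHITE (6,5): turn R to N, flip to black, move to (5,5). |black|=6
Step 7: on WHITE (5,5): turn R to E, flip to black, move to (5,6). |black|=7
Step 8: on WHITE (5,6): turn R to S, flip to black, move to (6,6). |black|=8
Step 9: on WHITE (6,6): turn R to W, flip to black, move to (6,5). |black|=9
Step 10: on BLACK (6,5): turn L to S, flip to white, move to (7,5). |black|=8
Step 11: on WHITE (7,5): turn R to W, flip to black, move to (7,4). |black|=9
Step 12: on WHITE (7,4): turn R to N, flip to black, move to (6,4). |black|=10

Answer: 6 4 N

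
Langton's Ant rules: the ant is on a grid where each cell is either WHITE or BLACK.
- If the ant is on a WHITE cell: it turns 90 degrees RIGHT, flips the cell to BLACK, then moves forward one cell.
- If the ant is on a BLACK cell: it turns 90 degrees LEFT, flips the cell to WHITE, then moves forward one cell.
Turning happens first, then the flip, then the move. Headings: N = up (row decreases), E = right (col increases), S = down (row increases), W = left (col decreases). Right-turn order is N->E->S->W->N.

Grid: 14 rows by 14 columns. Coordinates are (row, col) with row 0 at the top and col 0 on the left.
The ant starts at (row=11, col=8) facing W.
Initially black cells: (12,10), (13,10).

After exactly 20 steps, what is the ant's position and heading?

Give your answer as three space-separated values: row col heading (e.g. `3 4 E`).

Answer: 13 10 E

Derivation:
Step 1: on WHITE (11,8): turn R to N, flip to black, move to (10,8). |black|=3
Step 2: on WHITE (10,8): turn R to E, flip to black, move to (10,9). |black|=4
Step 3: on WHITE (10,9): turn R to S, flip to black, move to (11,9). |black|=5
Step 4: on WHITE (11,9): turn R to W, flip to black, move to (11,8). |black|=6
Step 5: on BLACK (11,8): turn L to S, flip to white, move to (12,8). |black|=5
Step 6: on WHITE (12,8): turn R to W, flip to black, move to (12,7). |black|=6
Step 7: on WHITE (12,7): turn R to N, flip to black, move to (11,7). |black|=7
Step 8: on WHITE (11,7): turn R to E, flip to black, move to (11,8). |black|=8
Step 9: on WHITE (11,8): turn R to S, flip to black, move to (12,8). |black|=9
Step 10: on BLACK (12,8): turn L to E, flip to white, move to (12,9). |black|=8
Step 11: on WHITE (12,9): turn R to S, flip to black, move to (13,9). |black|=9
Step 12: on WHITE (13,9): turn R to W, flip to black, move to (13,8). |black|=10
Step 13: on WHITE (13,8): turn R to N, flip to black, move to (12,8). |black|=11
Step 14: on WHITE (12,8): turn R to E, flip to black, move to (12,9). |black|=12
Step 15: on BLACK (12,9): turn L to N, flip to white, move to (11,9). |black|=11
Step 16: on BLACK (11,9): turn L to W, flip to white, move to (11,8). |black|=10
Step 17: on BLACK (11,8): turn L to S, flip to white, move to (12,8). |black|=9
Step 18: on BLACK (12,8): turn L to E, flip to white, move to (12,9). |black|=8
Step 19: on WHITE (12,9): turn R to S, flip to black, move to (13,9). |black|=9
Step 20: on BLACK (13,9): turn L to E, flip to white, move to (13,10). |black|=8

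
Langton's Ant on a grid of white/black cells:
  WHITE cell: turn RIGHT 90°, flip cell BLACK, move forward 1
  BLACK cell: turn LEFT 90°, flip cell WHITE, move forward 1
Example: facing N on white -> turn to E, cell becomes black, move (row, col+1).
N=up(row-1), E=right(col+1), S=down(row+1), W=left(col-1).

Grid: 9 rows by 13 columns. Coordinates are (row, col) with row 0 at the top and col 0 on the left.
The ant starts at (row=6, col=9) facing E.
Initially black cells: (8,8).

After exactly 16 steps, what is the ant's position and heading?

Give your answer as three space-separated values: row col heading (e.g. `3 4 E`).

Step 1: on WHITE (6,9): turn R to S, flip to black, move to (7,9). |black|=2
Step 2: on WHITE (7,9): turn R to W, flip to black, move to (7,8). |black|=3
Step 3: on WHITE (7,8): turn R to N, flip to black, move to (6,8). |black|=4
Step 4: on WHITE (6,8): turn R to E, flip to black, move to (6,9). |black|=5
Step 5: on BLACK (6,9): turn L to N, flip to white, move to (5,9). |black|=4
Step 6: on WHITE (5,9): turn R to E, flip to black, move to (5,10). |black|=5
Step 7: on WHITE (5,10): turn R to S, flip to black, move to (6,10). |black|=6
Step 8: on WHITE (6,10): turn R to W, flip to black, move to (6,9). |black|=7
Step 9: on WHITE (6,9): turn R to N, flip to black, move to (5,9). |black|=8
Step 10: on BLACK (5,9): turn L to W, flip to white, move to (5,8). |black|=7
Step 11: on WHITE (5,8): turn R to N, flip to black, move to (4,8). |black|=8
Step 12: on WHITE (4,8): turn R to E, flip to black, move to (4,9). |black|=9
Step 13: on WHITE (4,9): turn R to S, flip to black, move to (5,9). |black|=10
Step 14: on WHITE (5,9): turn R to W, flip to black, move to (5,8). |black|=11
Step 15: on BLACK (5,8): turn L to S, flip to white, move to (6,8). |black|=10
Step 16: on BLACK (6,8): turn L to E, flip to white, move to (6,9). |black|=9

Answer: 6 9 E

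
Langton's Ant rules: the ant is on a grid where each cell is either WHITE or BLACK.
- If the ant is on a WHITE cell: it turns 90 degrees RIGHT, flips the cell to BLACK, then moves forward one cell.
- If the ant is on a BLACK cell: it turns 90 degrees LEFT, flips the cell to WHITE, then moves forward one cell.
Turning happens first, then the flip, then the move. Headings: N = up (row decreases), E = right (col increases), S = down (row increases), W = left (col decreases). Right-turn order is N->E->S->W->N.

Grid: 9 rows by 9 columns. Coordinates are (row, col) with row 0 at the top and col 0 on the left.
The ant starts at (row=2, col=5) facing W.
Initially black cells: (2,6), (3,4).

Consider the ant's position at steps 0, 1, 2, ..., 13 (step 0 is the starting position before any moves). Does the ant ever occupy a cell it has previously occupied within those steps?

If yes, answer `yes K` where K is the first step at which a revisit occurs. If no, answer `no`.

Answer: yes 7

Derivation:
Step 1: on WHITE (2,5): turn R to N, flip to black, move to (1,5). |black|=3 — new cell
Step 2: on WHITE (1,5): turn R to E, flip to black, move to (1,6). |black|=4 — new cell
Step 3: on WHITE (1,6): turn R to S, flip to black, move to (2,6). |black|=5 — new cell
Step 4: on BLACK (2,6): turn L to E, flip to white, move to (2,7). |black|=4 — new cell
Step 5: on WHITE (2,7): turn R to S, flip to black, move to (3,7). |black|=5 — new cell
Step 6: on WHITE (3,7): turn R to W, flip to black, move to (3,6). |black|=6 — new cell
Step 7: on WHITE (3,6): turn R to N, flip to black, move to (2,6). |black|=7 — REVISIT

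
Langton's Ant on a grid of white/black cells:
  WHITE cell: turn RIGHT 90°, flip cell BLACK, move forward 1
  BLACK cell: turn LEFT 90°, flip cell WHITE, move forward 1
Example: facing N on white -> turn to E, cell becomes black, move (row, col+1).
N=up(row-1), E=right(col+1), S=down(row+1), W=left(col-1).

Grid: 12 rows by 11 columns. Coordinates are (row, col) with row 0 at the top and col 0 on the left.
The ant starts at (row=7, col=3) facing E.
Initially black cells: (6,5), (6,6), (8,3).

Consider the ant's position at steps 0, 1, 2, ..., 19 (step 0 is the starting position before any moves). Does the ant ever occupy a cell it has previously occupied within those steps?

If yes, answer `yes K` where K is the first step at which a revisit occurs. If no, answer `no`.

Step 1: on WHITE (7,3): turn R to S, flip to black, move to (8,3). |black|=4 — new cell
Step 2: on BLACK (8,3): turn L to E, flip to white, move to (8,4). |black|=3 — new cell
Step 3: on WHITE (8,4): turn R to S, flip to black, move to (9,4). |black|=4 — new cell
Step 4: on WHITE (9,4): turn R to W, flip to black, move to (9,3). |black|=5 — new cell
Step 5: on WHITE (9,3): turn R to N, flip to black, move to (8,3). |black|=6 — REVISIT

Answer: yes 5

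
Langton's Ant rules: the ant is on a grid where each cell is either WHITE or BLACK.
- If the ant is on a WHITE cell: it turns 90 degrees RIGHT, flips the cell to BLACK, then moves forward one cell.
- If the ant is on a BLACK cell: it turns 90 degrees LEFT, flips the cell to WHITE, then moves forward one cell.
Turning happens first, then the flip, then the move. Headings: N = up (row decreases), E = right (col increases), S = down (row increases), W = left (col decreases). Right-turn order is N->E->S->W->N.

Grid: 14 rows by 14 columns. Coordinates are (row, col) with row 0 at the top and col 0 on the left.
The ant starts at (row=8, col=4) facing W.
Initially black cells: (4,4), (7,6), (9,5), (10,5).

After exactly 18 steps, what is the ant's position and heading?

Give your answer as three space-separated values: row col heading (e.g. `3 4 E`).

Step 1: on WHITE (8,4): turn R to N, flip to black, move to (7,4). |black|=5
Step 2: on WHITE (7,4): turn R to E, flip to black, move to (7,5). |black|=6
Step 3: on WHITE (7,5): turn R to S, flip to black, move to (8,5). |black|=7
Step 4: on WHITE (8,5): turn R to W, flip to black, move to (8,4). |black|=8
Step 5: on BLACK (8,4): turn L to S, flip to white, move to (9,4). |black|=7
Step 6: on WHITE (9,4): turn R to W, flip to black, move to (9,3). |black|=8
Step 7: on WHITE (9,3): turn R to N, flip to black, move to (8,3). |black|=9
Step 8: on WHITE (8,3): turn R to E, flip to black, move to (8,4). |black|=10
Step 9: on WHITE (8,4): turn R to S, flip to black, move to (9,4). |black|=11
Step 10: on BLACK (9,4): turn L to E, flip to white, move to (9,5). |black|=10
Step 11: on BLACK (9,5): turn L to N, flip to white, move to (8,5). |black|=9
Step 12: on BLACK (8,5): turn L to W, flip to white, move to (8,4). |black|=8
Step 13: on BLACK (8,4): turn L to S, flip to white, move to (9,4). |black|=7
Step 14: on WHITE (9,4): turn R to W, flip to black, move to (9,3). |black|=8
Step 15: on BLACK (9,3): turn L to S, flip to white, move to (10,3). |black|=7
Step 16: on WHITE (10,3): turn R to W, flip to black, move to (10,2). |black|=8
Step 17: on WHITE (10,2): turn R to N, flip to black, move to (9,2). |black|=9
Step 18: on WHITE (9,2): turn R to E, flip to black, move to (9,3). |black|=10

Answer: 9 3 E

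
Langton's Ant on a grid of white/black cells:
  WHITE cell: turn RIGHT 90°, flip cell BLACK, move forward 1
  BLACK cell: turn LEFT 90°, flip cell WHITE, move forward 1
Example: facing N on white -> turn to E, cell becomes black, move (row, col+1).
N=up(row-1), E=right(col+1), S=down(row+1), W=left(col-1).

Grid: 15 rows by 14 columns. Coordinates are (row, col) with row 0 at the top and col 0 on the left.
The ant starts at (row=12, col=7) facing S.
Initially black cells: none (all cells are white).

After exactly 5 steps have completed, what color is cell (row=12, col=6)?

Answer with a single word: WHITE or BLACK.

Step 1: on WHITE (12,7): turn R to W, flip to black, move to (12,6). |black|=1
Step 2: on WHITE (12,6): turn R to N, flip to black, move to (11,6). |black|=2
Step 3: on WHITE (11,6): turn R to E, flip to black, move to (11,7). |black|=3
Step 4: on WHITE (11,7): turn R to S, flip to black, move to (12,7). |black|=4
Step 5: on BLACK (12,7): turn L to E, flip to white, move to (12,8). |black|=3

Answer: BLACK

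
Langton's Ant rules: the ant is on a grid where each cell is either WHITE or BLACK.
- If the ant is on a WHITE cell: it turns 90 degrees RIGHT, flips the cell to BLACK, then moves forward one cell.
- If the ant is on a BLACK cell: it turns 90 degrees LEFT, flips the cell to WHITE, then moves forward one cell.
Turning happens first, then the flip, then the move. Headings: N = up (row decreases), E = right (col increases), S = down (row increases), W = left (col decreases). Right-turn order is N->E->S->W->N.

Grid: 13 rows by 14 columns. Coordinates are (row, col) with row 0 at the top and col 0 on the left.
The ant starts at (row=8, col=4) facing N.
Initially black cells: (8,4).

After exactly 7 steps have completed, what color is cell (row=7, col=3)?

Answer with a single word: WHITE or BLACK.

Answer: BLACK

Derivation:
Step 1: on BLACK (8,4): turn L to W, flip to white, move to (8,3). |black|=0
Step 2: on WHITE (8,3): turn R to N, flip to black, move to (7,3). |black|=1
Step 3: on WHITE (7,3): turn R to E, flip to black, move to (7,4). |black|=2
Step 4: on WHITE (7,4): turn R to S, flip to black, move to (8,4). |black|=3
Step 5: on WHITE (8,4): turn R to W, flip to black, move to (8,3). |black|=4
Step 6: on BLACK (8,3): turn L to S, flip to white, move to (9,3). |black|=3
Step 7: on WHITE (9,3): turn R to W, flip to black, move to (9,2). |black|=4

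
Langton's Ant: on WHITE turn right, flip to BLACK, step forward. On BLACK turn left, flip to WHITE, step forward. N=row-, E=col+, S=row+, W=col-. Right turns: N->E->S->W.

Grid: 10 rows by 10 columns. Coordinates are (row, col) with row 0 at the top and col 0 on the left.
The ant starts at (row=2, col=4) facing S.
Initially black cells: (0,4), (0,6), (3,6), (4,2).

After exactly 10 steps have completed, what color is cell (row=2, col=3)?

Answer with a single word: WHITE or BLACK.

Step 1: on WHITE (2,4): turn R to W, flip to black, move to (2,3). |black|=5
Step 2: on WHITE (2,3): turn R to N, flip to black, move to (1,3). |black|=6
Step 3: on WHITE (1,3): turn R to E, flip to black, move to (1,4). |black|=7
Step 4: on WHITE (1,4): turn R to S, flip to black, move to (2,4). |black|=8
Step 5: on BLACK (2,4): turn L to E, flip to white, move to (2,5). |black|=7
Step 6: on WHITE (2,5): turn R to S, flip to black, move to (3,5). |black|=8
Step 7: on WHITE (3,5): turn R to W, flip to black, move to (3,4). |black|=9
Step 8: on WHITE (3,4): turn R to N, flip to black, move to (2,4). |black|=10
Step 9: on WHITE (2,4): turn R to E, flip to black, move to (2,5). |black|=11
Step 10: on BLACK (2,5): turn L to N, flip to white, move to (1,5). |black|=10

Answer: BLACK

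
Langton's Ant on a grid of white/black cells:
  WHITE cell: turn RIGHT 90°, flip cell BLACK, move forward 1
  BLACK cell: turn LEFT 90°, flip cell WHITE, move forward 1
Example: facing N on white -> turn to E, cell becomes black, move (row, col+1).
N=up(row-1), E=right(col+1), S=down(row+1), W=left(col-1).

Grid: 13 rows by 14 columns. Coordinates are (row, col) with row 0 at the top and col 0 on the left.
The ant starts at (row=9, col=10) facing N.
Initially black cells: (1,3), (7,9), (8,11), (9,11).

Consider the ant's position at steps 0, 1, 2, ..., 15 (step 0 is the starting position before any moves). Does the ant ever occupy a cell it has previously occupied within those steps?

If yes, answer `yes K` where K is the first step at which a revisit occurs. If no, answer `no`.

Answer: yes 6

Derivation:
Step 1: on WHITE (9,10): turn R to E, flip to black, move to (9,11). |black|=5 — new cell
Step 2: on BLACK (9,11): turn L to N, flip to white, move to (8,11). |black|=4 — new cell
Step 3: on BLACK (8,11): turn L to W, flip to white, move to (8,10). |black|=3 — new cell
Step 4: on WHITE (8,10): turn R to N, flip to black, move to (7,10). |black|=4 — new cell
Step 5: on WHITE (7,10): turn R to E, flip to black, move to (7,11). |black|=5 — new cell
Step 6: on WHITE (7,11): turn R to S, flip to black, move to (8,11). |black|=6 — REVISIT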